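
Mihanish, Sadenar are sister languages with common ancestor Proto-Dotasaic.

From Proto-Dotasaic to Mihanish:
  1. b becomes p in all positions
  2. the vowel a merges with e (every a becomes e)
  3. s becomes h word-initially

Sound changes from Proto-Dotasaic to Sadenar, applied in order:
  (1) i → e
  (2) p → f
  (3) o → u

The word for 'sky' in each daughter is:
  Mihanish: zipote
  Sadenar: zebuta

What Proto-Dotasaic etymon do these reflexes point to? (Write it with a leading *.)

Position 3: Mihanish has p, Sadenar has b. Sadenar preserves b here (none of its changes turn any other segment into b), so the proto-segment is *b.
Position 6: Mihanish has e, Sadenar has a. Sadenar preserves a here (none of its changes turn any other segment into a), so the proto-segment is *a.
Position 4: Mihanish has o, Sadenar has u. Mihanish preserves o here (none of its changes turn any other segment into o), so the proto-segment is *o.
This points to *zibota. Verify forward in each daughter:
Mihanish: start from *zibota.
  rule 1 (unconditioned shift): zibota → zipota
  rule 2 (vowel merger): zipota → zipote
  rule 3: no change — zipote
  ⇒ Mihanish zipote
Sadenar: *zibota
  zibota → zebota   [vowel merger]
  zebota (rule 2 does not apply)
  zebota → zebuta   [vowel merger]
  giving Sadenar zebuta.
*zibota is the unique common source.

*zibota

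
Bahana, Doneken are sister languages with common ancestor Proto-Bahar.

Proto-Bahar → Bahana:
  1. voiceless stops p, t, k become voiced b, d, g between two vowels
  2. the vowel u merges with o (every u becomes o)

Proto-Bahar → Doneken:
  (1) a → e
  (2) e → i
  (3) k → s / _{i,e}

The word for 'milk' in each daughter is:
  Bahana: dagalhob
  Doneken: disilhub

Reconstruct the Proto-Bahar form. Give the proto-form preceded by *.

Position 3: Bahana has g, Doneken has s. Taking the neighbouring segments as reconstructed: Bahana g could go back to *k or *g; Doneken s could go back to *k or *s — the one source consistent with every daughter is *k.
Position 2: Bahana has a, Doneken has i. Bahana preserves a here (none of its changes turn any other segment into a), so the proto-segment is *a.
Continuing position by position gives *dakalhub; check it forward:
Bahana: *dakalhub > dagalhub > dagalhob  (by intervocalic voicing, vowel merger)
Doneken: start from *dakalhub.
  rule 1 (vowel merger): dakalhub → dekelhub
  rule 2 (vowel merger): dekelhub → dikilhub
  rule 3 (palatalisation): dikilhub → disilhub
  ⇒ Doneken disilhub
*dakalhub is the unique common source.

*dakalhub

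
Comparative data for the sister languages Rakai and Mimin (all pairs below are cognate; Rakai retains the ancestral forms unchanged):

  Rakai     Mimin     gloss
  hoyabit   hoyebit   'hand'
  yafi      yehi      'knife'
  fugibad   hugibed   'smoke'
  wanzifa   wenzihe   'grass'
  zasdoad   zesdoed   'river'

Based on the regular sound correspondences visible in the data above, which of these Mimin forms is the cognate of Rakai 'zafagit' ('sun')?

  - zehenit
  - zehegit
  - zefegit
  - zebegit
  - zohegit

yafi ~ yehi — Rakai a corresponds to Mimin e after a consonant, before a labial obstruent.
wanzifa ~ wenzihe — Rakai f corresponds to Mimin h between vowels (before a back vowel).
fugibad ~ hugibed, zasdoad ~ zesdoed — Rakai a corresponds to Mimin e after a consonant, before a consonant other than r, m, n, p, b, f, v.
Applying these to Rakai 'zafagit':
  zafagit → zefagit   (a→e after a consonant, before a labial obstruent)
  zefagit → zehagit   (f→h between vowels (before a back vowel))
  zehagit → zehegit   (a→e after a consonant, before a consonant other than r, m, n, p, b, f, v)
So the Mimin cognate is 'zehegit'.

zehegit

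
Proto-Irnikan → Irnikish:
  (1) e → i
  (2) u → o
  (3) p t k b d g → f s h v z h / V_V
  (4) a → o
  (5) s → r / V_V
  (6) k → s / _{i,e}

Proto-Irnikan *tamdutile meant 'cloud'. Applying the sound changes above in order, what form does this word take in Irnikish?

Irnikish: start from *tamdutile.
  rule 1 (vowel merger): tamdutile → tamdutili
  rule 2 (vowel merger): tamdutili → tamdotili
  rule 3 (intervocalic lenition): tamdotili → tamdosili
  rule 4 (vowel merger): tamdosili → tomdosili
  rule 5 (rhotacism): tomdosili → tomdorili
  rule 6: no change — tomdorili
  ⇒ Irnikish tomdorili

tomdorili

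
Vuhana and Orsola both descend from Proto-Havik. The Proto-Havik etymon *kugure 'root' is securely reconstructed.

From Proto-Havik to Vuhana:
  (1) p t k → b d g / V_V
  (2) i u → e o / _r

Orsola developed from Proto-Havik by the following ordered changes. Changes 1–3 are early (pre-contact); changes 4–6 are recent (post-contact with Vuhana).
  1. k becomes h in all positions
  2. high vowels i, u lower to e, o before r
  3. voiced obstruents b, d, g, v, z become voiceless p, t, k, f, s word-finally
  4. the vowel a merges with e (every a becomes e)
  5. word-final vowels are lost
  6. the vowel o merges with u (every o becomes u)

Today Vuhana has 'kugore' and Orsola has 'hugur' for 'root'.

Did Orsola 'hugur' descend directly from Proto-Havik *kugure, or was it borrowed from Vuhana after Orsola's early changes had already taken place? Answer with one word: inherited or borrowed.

inherited

If inherited, *kugure would pass through all of Orsola's changes:
Orsola: *kugure > hugure > hugore > hugor > hugur  (by unconditioned shift, pre-rhotic lowering, apocope, vowel merger)
If borrowed from Vuhana 'kugore' after the early changes, it would undergo only the recent ones:
  rule 4 (vowel merger): no change (kugore)
  rule 5 (apocope): kugore → kugor
  rule 6 (vowel merger): kugor → kugur
  ⇒ as a loan: kugur
Orsola 'hugur' matches the inherited outcome exactly, so it is an inherited cognate, not a loan.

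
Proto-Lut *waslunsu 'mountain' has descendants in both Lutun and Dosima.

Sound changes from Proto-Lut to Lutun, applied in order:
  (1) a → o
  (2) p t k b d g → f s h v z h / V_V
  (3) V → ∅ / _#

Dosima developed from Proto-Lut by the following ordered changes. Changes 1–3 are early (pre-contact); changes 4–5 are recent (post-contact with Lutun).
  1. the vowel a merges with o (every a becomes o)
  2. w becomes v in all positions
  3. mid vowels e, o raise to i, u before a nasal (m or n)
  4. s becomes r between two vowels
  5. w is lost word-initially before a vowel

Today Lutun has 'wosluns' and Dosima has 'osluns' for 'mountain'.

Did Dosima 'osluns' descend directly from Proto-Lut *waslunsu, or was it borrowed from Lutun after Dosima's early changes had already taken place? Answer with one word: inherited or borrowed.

borrowed

If inherited, *waslunsu would pass through all of Dosima's changes:
Dosima: start from *waslunsu.
  rule 1 (vowel merger): waslunsu → woslunsu
  rule 2 (unconditioned shift): woslunsu → voslunsu
  rule 3: no change — voslunsu
  rule 4: no change — voslunsu
  rule 5: no change — voslunsu
  ⇒ Dosima voslunsu
If borrowed from Lutun 'wosluns' after the early changes, it would undergo only the recent ones:
  rule 4 (rhotacism): no change (wosluns)
  rule 5 (glide loss): wosluns → osluns
  ⇒ as a loan: osluns
Dosima 'osluns' matches the loan outcome 'osluns', not the inherited 'voslunsu' — it skipped the early Dosima changes, so it was borrowed from Lutun.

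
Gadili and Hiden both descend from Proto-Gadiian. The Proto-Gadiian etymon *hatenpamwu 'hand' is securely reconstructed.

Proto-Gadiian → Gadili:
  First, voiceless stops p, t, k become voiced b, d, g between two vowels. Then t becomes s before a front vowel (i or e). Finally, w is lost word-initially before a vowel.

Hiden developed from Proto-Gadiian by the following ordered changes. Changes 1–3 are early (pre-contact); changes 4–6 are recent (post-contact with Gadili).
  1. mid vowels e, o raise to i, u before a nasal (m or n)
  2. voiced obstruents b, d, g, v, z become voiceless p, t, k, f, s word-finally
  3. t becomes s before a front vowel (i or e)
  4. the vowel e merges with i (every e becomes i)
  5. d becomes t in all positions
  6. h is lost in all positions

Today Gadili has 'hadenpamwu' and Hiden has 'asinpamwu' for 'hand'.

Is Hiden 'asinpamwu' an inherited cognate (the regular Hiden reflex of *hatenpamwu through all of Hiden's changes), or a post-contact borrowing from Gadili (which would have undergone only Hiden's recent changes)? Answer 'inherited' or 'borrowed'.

If inherited, *hatenpamwu would pass through all of Hiden's changes:
Hiden: start from *hatenpamwu.
  rule 1 (pre-nasal raising): hatenpamwu → hatinpamwu
  rule 2: no change — hatinpamwu
  rule 3 (palatalisation): hatinpamwu → hasinpamwu
  rule 4: no change — hasinpamwu
  rule 5: no change — hasinpamwu
  rule 6 (h-loss): hasinpamwu → asinpamwu
  ⇒ Hiden asinpamwu
If borrowed from Gadili 'hadenpamwu' after the early changes, it would undergo only the recent ones:
  rule 4 (vowel merger): hadenpamwu → hadinpamwu
  rule 5 (unconditioned shift): hadinpamwu → hatinpamwu
  rule 6 (h-loss): hatinpamwu → atinpamwu
  ⇒ as a loan: atinpamwu
Hiden 'asinpamwu' matches the inherited outcome exactly, so it is an inherited cognate, not a loan.

inherited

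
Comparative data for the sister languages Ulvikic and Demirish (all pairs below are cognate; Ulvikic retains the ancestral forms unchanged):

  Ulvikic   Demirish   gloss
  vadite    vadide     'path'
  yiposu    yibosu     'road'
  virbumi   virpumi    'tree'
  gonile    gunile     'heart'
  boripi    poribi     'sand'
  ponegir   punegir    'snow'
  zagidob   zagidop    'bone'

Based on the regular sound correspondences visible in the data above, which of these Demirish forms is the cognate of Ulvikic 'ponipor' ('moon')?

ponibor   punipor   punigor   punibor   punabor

gonile ~ gunile, ponegir ~ punegir — Ulvikic o corresponds to Demirish u after a consonant, before a nasal.
yiposu ~ yibosu — Ulvikic p corresponds to Demirish b between vowels (before a back vowel).
Applying these to Ulvikic 'ponipor':
  ponipor → punipor   (o→u after a consonant, before a nasal)
  punipor → punibor   (p→b between vowels (before a back vowel))
So the Demirish cognate is 'punibor'.

punibor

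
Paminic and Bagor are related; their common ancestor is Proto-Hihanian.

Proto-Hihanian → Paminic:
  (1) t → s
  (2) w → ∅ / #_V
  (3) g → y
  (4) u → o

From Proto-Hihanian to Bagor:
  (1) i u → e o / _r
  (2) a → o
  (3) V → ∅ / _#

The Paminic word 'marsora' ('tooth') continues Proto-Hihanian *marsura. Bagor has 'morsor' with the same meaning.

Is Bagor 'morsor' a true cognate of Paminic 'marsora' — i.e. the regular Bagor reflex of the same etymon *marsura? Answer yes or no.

Derive the expected Bagor reflex of *marsura:
Bagor: *marsura
  marsura → marsora   [pre-rhotic lowering]
  marsora → morsoro   [vowel merger]
  morsoro → morsor   [apocope]
  giving Bagor morsor.
Bagor 'morsor' matches the regular reflex exactly, so the pair is cognate.

yes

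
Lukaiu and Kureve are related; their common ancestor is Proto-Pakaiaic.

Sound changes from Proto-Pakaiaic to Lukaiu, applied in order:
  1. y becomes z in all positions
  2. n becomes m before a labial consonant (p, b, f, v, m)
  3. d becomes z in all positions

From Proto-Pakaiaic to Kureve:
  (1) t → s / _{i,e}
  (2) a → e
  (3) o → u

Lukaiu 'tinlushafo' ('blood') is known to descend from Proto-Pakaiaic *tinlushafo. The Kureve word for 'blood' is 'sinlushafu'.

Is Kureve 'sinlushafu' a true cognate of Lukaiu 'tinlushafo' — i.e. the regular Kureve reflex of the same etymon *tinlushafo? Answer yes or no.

Derive the expected Kureve reflex of *tinlushafo:
Kureve: start from *tinlushafo.
  rule 1 (palatalisation): tinlushafo → sinlushafo
  rule 2 (vowel merger): sinlushafo → sinlushefo
  rule 3 (vowel merger): sinlushefo → sinlushefu
  ⇒ Kureve sinlushefu
The regular Kureve reflex would be 'sinlushefu', but the attested form is 'sinlushafu'. The correspondence is irregular, so they are not cognates (the Kureve form has a different source).

no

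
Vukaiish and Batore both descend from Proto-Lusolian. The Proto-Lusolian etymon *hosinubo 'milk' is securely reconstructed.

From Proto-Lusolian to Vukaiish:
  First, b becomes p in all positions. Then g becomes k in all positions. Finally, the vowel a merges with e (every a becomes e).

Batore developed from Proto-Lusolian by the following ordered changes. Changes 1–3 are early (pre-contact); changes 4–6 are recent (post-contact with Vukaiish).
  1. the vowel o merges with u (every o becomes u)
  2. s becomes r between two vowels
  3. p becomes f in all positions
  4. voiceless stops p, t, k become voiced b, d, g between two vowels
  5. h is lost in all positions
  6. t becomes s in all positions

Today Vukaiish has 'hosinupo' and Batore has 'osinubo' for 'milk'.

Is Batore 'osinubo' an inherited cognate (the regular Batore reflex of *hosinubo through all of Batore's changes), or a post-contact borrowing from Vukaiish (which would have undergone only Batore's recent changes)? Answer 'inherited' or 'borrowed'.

If inherited, *hosinubo would pass through all of Batore's changes:
Batore: *hosinubo > husinubu > hurinubu > urinubu  (by vowel merger, rhotacism, h-loss)
If borrowed from Vukaiish 'hosinupo' after the early changes, it would undergo only the recent ones:
  rule 4 (intervocalic voicing): hosinupo → hosinubo
  rule 5 (h-loss): hosinubo → osinubo
  rule 6 (unconditioned shift): no change (osinubo)
  ⇒ as a loan: osinubo
Batore 'osinubo' matches the loan outcome 'osinubo', not the inherited 'urinubu' — it skipped the early Batore changes, so it was borrowed from Vukaiish.

borrowed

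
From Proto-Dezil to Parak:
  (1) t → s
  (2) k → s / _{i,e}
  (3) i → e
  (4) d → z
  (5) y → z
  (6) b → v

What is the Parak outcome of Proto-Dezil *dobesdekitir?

zoveszeseser

Parak: *dobesdekitir
  dobesdekitir → dobesdekisir   [unconditioned shift]
  dobesdekisir → dobesdesisir   [palatalisation]
  dobesdesisir → dobesdeseser   [vowel merger]
  dobesdeseser → zobeszeseser   [unconditioned shift]
  zobeszeseser (rule 5 does not apply)
  zobeszeseser → zoveszeseser   [unconditioned shift]
  giving Parak zoveszeseser.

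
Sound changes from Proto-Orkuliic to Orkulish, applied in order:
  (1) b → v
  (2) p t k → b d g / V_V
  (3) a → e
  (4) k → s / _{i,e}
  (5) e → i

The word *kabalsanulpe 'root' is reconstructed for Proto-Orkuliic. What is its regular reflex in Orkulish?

Orkulish: *kabalsanulpe > kavalsanulpe > kevelsenulpe > sevelsenulpe > sivilsinulpi  (by unconditioned shift, vowel merger, palatalisation, vowel merger)

sivilsinulpi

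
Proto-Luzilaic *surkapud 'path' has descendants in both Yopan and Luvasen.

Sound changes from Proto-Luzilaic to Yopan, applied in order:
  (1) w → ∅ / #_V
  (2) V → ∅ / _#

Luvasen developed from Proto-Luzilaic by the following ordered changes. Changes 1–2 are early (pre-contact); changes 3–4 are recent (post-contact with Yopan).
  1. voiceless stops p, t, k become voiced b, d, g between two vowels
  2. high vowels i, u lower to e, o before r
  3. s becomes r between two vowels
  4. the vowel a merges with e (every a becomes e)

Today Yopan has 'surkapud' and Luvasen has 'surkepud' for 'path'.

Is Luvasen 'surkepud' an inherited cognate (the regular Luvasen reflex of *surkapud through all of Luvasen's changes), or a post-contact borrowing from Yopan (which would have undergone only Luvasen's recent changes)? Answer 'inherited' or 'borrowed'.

borrowed

If inherited, *surkapud would pass through all of Luvasen's changes:
Luvasen: *surkapud
  surkapud → surkabud   [intervocalic voicing]
  surkabud → sorkabud   [pre-rhotic lowering]
  sorkabud (rule 3 does not apply)
  sorkabud → sorkebud   [vowel merger]
  giving Luvasen sorkebud.
If borrowed from Yopan 'surkapud' after the early changes, it would undergo only the recent ones:
  rule 3 (rhotacism): no change (surkapud)
  rule 4 (vowel merger): surkapud → surkepud
  ⇒ as a loan: surkepud
Luvasen 'surkepud' matches the loan outcome 'surkepud', not the inherited 'sorkebud' — it skipped the early Luvasen changes, so it was borrowed from Yopan.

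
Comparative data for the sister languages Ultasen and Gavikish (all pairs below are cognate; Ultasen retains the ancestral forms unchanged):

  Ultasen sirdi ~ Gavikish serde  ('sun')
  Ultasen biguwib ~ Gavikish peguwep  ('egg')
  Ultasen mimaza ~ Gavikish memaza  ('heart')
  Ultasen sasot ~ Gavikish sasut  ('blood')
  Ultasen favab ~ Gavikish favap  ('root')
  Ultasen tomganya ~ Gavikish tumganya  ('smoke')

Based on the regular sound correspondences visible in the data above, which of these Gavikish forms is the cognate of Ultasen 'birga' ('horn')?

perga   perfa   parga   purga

biguwib ~ peguwep — Ultasen b corresponds to Gavikish p word-initially before a front vowel.
sirdi ~ serde — Ultasen i corresponds to Gavikish e after a consonant, before r.
Applying these to Ultasen 'birga':
  birga → pirga   (b→p word-initially before a front vowel)
  pirga → perga   (i→e after a consonant, before r)
So the Gavikish cognate is 'perga'.

perga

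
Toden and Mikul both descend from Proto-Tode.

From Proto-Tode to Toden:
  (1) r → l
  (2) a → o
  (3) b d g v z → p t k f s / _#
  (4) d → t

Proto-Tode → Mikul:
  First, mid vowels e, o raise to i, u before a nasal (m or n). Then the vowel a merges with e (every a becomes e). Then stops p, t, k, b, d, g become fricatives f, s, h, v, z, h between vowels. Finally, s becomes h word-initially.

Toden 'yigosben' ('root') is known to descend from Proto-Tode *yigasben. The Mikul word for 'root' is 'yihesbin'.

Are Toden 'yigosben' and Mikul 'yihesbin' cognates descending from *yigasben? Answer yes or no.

yes

Derive the expected Mikul reflex of *yigasben:
Mikul: start from *yigasben.
  rule 1 (pre-nasal raising): yigasben → yigasbin
  rule 2 (vowel merger): yigasbin → yigesbin
  rule 3 (intervocalic lenition): yigesbin → yihesbin
  rule 4: no change — yihesbin
  ⇒ Mikul yihesbin
Mikul 'yihesbin' matches the regular reflex exactly, so the pair is cognate.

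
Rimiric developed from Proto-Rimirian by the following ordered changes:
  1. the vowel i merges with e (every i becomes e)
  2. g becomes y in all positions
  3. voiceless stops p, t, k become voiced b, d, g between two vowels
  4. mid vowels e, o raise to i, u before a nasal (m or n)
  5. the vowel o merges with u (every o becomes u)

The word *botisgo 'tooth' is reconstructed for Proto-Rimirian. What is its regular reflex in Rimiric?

budesyu

Rimiric: start from *botisgo.
  rule 1 (vowel merger): botisgo → botesgo
  rule 2 (unconditioned shift): botesgo → botesyo
  rule 3 (intervocalic voicing): botesyo → bodesyo
  rule 4: no change — bodesyo
  rule 5 (vowel merger): bodesyo → budesyu
  ⇒ Rimiric budesyu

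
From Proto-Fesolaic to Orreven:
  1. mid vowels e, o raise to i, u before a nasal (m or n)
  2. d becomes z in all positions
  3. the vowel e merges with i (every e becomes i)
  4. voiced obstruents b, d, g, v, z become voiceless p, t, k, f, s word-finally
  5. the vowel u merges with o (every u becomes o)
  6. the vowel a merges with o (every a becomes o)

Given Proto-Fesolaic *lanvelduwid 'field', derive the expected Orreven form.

lonvilzowis

Orreven: start from *lanvelduwid.
  rule 1: no change — lanvelduwid
  rule 2 (unconditioned shift): lanvelduwid → lanvelzuwiz
  rule 3 (vowel merger): lanvelzuwiz → lanvilzuwiz
  rule 4 (final devoicing): lanvilzuwiz → lanvilzuwis
  rule 5 (vowel merger): lanvilzuwis → lanvilzowis
  rule 6 (vowel merger): lanvilzowis → lonvilzowis
  ⇒ Orreven lonvilzowis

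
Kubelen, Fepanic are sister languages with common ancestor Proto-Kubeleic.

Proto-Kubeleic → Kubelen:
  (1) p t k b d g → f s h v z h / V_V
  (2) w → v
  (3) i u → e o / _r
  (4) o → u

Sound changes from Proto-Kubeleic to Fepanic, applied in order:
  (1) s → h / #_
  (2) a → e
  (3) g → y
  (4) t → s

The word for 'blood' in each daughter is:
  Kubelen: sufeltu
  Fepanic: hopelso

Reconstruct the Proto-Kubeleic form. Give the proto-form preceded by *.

Position 2: Kubelen has u, Fepanic has o. Fepanic preserves o here (none of its changes turn any other segment into o), so the proto-segment is *o.
Position 6: Kubelen has t, Fepanic has s. Kubelen preserves t here (none of its changes turn any other segment into t), so the proto-segment is *t.
Continuing position by position gives *sopelto; check it forward:
Kubelen: *sopelto
  sopelto → sofelto   [intervocalic lenition]
  sofelto (rule 2 does not apply)
  sofelto (rule 3 does not apply)
  sofelto → sufeltu   [vowel merger]
  giving Kubelen sufeltu.
Fepanic: start from *sopelto.
  rule 1 (debuccalisation): sopelto → hopelto
  rule 2: no change — hopelto
  rule 3: no change — hopelto
  rule 4 (unconditioned shift): hopelto → hopelso
  ⇒ Fepanic hopelso
No other proto-form is consistent with every reflex, so the reconstruction is *sopelto.

*sopelto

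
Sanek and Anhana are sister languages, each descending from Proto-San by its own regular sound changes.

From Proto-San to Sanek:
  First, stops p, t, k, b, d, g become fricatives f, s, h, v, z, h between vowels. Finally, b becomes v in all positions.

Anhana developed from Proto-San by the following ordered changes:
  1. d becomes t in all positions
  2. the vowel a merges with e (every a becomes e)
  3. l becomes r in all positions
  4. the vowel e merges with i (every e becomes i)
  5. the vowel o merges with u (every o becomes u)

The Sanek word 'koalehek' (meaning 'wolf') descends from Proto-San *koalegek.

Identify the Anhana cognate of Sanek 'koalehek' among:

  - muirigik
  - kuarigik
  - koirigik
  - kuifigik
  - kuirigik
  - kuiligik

kuirigik

Anhana: *koalegek
  koalegek (rule 1 does not apply)
  koalegek → koelegek   [vowel merger]
  koelegek → koeregek   [unconditioned shift]
  koeregek → koirigik   [vowel merger]
  koirigik → kuirigik   [vowel merger]
  giving Anhana kuirigik.
Only 'kuirigik' matches the regular Anhana development of *koalegek.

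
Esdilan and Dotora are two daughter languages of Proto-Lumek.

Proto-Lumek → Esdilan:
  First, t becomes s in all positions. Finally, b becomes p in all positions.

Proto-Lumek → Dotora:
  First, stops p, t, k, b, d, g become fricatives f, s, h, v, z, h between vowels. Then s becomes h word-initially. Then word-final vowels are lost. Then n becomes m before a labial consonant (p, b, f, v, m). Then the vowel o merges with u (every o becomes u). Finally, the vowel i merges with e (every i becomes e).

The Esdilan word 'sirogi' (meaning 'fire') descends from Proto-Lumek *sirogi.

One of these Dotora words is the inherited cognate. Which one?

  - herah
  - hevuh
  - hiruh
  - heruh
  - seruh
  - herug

Dotora: start from *sirogi.
  rule 1 (intervocalic lenition): sirogi → sirohi
  rule 2 (debuccalisation): sirohi → hirohi
  rule 3 (apocope): hirohi → hiroh
  rule 4: no change — hiroh
  rule 5 (vowel merger): hiroh → hiruh
  rule 6 (vowel merger): hiruh → heruh
  ⇒ Dotora heruh

heruh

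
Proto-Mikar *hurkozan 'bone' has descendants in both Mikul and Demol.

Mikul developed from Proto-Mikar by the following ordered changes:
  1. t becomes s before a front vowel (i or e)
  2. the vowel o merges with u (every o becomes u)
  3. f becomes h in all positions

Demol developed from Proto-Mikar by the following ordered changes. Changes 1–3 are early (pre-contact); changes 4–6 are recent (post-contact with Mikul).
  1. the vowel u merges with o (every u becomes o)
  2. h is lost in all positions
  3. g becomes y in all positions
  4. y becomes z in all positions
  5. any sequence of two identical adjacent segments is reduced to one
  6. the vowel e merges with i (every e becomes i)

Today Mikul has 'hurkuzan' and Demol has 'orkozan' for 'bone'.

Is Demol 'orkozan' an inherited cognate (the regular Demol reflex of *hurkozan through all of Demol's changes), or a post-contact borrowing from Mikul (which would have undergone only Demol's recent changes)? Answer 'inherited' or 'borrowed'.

If inherited, *hurkozan would pass through all of Demol's changes:
Demol: *hurkozan
  hurkozan → horkozan   [vowel merger]
  horkozan → orkozan   [h-loss]
  orkozan (rule 3 does not apply)
  orkozan (rule 4 does not apply)
  orkozan (rule 5 does not apply)
  orkozan (rule 6 does not apply)
  giving Demol orkozan.
If borrowed from Mikul 'hurkuzan' after the early changes, it would undergo only the recent ones:
  rule 4 (unconditioned shift): no change (hurkuzan)
  rule 5 (degemination): no change (hurkuzan)
  rule 6 (vowel merger): no change (hurkuzan)
  ⇒ as a loan: hurkuzan
Demol 'orkozan' matches the inherited outcome exactly, so it is an inherited cognate, not a loan.

inherited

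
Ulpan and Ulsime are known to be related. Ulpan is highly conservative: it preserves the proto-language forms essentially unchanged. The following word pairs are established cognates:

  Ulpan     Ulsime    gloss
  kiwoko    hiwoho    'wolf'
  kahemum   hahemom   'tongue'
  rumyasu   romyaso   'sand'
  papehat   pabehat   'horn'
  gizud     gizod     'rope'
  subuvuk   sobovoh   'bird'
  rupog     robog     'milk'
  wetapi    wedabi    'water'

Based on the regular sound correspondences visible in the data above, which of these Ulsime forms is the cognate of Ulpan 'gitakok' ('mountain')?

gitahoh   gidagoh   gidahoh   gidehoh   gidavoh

wetapi ~ wedabi — Ulpan t corresponds to Ulsime d between vowels (before a back vowel).
kiwoko ~ hiwoho — Ulpan k corresponds to Ulsime h between vowels (before a back vowel).
subuvuk ~ sobovoh — Ulpan k corresponds to Ulsime h word-finally.
Applying these to Ulpan 'gitakok':
  gitakok → gidakok   (t→d between vowels (before a back vowel))
  gidakok → gidahok   (k→h between vowels (before a back vowel))
  gidahok → gidahoh   (k→h word-finally)
So the Ulsime cognate is 'gidahoh'.

gidahoh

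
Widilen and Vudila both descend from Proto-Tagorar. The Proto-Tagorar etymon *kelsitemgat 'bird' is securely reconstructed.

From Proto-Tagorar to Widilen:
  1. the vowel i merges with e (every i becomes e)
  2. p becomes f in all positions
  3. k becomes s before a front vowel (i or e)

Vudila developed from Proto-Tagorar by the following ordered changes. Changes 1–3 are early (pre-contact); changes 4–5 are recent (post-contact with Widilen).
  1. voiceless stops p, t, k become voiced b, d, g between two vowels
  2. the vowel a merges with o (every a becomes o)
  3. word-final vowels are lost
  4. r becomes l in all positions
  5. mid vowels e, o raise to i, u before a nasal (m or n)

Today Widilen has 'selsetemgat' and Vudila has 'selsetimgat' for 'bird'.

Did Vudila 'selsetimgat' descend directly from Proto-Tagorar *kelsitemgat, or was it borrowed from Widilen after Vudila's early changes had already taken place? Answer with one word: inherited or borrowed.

If inherited, *kelsitemgat would pass through all of Vudila's changes:
Vudila: start from *kelsitemgat.
  rule 1 (intervocalic voicing): kelsitemgat → kelsidemgat
  rule 2 (vowel merger): kelsidemgat → kelsidemgot
  rule 3: no change — kelsidemgot
  rule 4: no change — kelsidemgot
  rule 5 (pre-nasal raising): kelsidemgot → kelsidimgot
  ⇒ Vudila kelsidimgot
If borrowed from Widilen 'selsetemgat' after the early changes, it would undergo only the recent ones:
  rule 4 (unconditioned shift): no change (selsetemgat)
  rule 5 (pre-nasal raising): selsetemgat → selsetimgat
  ⇒ as a loan: selsetimgat
Vudila 'selsetimgat' matches the loan outcome 'selsetimgat', not the inherited 'kelsidimgot' — it skipped the early Vudila changes, so it was borrowed from Widilen.

borrowed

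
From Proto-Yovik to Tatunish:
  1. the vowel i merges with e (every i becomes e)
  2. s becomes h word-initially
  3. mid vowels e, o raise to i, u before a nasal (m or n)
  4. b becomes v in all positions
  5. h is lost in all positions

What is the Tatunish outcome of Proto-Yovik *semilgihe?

Tatunish: *semilgihe
  semilgihe → semelgehe   [vowel merger]
  semelgehe → hemelgehe   [debuccalisation]
  hemelgehe → himelgehe   [pre-nasal raising]
  himelgehe (rule 4 does not apply)
  himelgehe → imelgee   [h-loss]
  giving Tatunish imelgee.

imelgee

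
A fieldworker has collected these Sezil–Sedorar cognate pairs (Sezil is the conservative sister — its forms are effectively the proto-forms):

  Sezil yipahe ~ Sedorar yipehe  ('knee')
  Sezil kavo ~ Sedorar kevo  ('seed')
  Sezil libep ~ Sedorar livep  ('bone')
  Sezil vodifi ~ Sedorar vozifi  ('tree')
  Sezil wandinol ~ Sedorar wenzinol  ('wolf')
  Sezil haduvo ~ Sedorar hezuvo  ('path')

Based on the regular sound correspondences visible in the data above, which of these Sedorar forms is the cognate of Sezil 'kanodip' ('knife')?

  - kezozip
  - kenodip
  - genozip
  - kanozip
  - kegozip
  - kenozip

kenozip

wandinol ~ wenzinol — Sezil a corresponds to Sedorar e after a consonant, before a nasal.
vodifi ~ vozifi — Sezil d corresponds to Sedorar z between vowels (before a front vowel).
Applying these to Sezil 'kanodip':
  kanodip → kenodip   (a→e after a consonant, before a nasal)
  kenodip → kenozip   (d→z between vowels (before a front vowel))
So the Sedorar cognate is 'kenozip'.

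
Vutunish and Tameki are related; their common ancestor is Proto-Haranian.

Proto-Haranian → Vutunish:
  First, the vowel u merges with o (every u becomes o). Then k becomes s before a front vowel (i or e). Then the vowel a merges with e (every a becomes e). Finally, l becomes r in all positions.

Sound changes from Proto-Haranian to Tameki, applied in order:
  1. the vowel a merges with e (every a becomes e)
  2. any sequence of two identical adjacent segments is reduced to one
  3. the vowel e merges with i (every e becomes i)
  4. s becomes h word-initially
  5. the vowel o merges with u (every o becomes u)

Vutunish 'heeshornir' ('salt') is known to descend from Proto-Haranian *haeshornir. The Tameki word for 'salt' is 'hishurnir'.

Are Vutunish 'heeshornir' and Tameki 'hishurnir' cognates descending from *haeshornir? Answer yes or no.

Derive the expected Tameki reflex of *haeshornir:
Tameki: *haeshornir
  haeshornir → heeshornir   [vowel merger]
  heeshornir → heshornir   [degemination]
  heshornir → hishornir   [vowel merger]
  hishornir (rule 4 does not apply)
  hishornir → hishurnir   [vowel merger]
  giving Tameki hishurnir.
Tameki 'hishurnir' matches the regular reflex exactly, so the pair is cognate.

yes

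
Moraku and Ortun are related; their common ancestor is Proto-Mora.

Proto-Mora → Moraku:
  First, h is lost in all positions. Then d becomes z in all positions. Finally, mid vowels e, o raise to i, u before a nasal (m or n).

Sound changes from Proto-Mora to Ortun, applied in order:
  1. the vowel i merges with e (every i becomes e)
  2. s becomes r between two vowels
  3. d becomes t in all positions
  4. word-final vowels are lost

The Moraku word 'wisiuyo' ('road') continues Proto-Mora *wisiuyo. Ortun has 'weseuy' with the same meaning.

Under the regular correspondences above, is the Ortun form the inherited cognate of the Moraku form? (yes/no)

no

Derive the expected Ortun reflex of *wisiuyo:
Ortun: *wisiuyo > weseuyo > wereuyo > wereuy  (by vowel merger, rhotacism, apocope)
The regular Ortun reflex would be 'wereuy', but the attested form is 'weseuy'. The correspondence is irregular, so they are not cognates (the Ortun form has a different source).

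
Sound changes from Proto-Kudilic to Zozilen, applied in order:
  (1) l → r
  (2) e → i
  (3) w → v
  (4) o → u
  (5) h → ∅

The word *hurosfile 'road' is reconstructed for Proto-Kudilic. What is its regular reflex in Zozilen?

urusfiri

Zozilen: start from *hurosfile.
  rule 1 (unconditioned shift): hurosfile → hurosfire
  rule 2 (vowel merger): hurosfire → hurosfiri
  rule 3: no change — hurosfiri
  rule 4 (vowel merger): hurosfiri → hurusfiri
  rule 5 (h-loss): hurusfiri → urusfiri
  ⇒ Zozilen urusfiri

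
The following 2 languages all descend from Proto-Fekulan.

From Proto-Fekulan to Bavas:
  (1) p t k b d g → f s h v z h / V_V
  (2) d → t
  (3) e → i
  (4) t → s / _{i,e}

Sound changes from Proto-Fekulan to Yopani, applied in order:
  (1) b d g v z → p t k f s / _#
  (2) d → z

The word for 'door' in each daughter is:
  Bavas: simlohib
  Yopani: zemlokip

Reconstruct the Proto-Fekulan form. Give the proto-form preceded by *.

Position 8: Bavas has b, Yopani has p. Bavas preserves b here (none of its changes turn any other segment into b), so the proto-segment is *b.
Position 6: Bavas has h, Yopani has k. Taking the neighbouring segments as reconstructed: Bavas h could go back to *k or *g or *h; Yopani k can only go back to *k — the one source consistent with every daughter is *k.
Continuing position by position gives *demlokib; check it forward:
Bavas: *demlokib > demlohib > temlohib > timlohib > simlohib  (by intervocalic lenition, unconditioned shift, vowel merger, palatalisation)
Yopani: *demlokib > demlokip > zemlokip  (by final devoicing, unconditioned shift)
No other proto-form is consistent with every reflex, so the reconstruction is *demlokib.

*demlokib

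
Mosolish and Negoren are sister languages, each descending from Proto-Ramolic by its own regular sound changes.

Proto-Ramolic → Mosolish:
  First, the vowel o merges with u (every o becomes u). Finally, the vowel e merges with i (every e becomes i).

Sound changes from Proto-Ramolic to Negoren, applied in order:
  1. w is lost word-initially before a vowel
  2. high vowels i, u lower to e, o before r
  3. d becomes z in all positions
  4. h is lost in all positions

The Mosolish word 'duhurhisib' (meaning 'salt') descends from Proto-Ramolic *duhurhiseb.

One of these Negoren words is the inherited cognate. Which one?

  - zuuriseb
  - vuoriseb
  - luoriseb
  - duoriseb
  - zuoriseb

Negoren: start from *duhurhiseb.
  rule 1: no change — duhurhiseb
  rule 2 (pre-rhotic lowering): duhurhiseb → duhorhiseb
  rule 3 (unconditioned shift): duhorhiseb → zuhorhiseb
  rule 4 (h-loss): zuhorhiseb → zuoriseb
  ⇒ Negoren zuoriseb
The other candidates each miss or misapply at least one Negoren change.

zuoriseb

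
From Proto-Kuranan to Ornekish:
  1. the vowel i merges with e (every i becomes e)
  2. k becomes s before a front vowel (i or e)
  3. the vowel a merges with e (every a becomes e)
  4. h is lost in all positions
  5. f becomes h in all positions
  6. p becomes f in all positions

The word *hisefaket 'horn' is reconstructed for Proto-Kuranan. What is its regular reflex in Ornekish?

Ornekish: *hisefaket
  hisefaket → hesefaket   [vowel merger]
  hesefaket → hesefaset   [palatalisation]
  hesefaset → hesefeset   [vowel merger]
  hesefeset → esefeset   [h-loss]
  esefeset → eseheset   [unconditioned shift]
  eseheset (rule 6 does not apply)
  giving Ornekish eseheset.

eseheset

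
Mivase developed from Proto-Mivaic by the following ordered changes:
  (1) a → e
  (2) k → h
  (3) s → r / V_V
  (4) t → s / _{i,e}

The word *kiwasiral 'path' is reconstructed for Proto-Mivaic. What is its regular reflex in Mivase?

hiwerirel

Mivase: *kiwasiral
  kiwasiral → kiwesirel   [vowel merger]
  kiwesirel → hiwesirel   [unconditioned shift]
  hiwesirel → hiwerirel   [rhotacism]
  hiwerirel (rule 4 does not apply)
  giving Mivase hiwerirel.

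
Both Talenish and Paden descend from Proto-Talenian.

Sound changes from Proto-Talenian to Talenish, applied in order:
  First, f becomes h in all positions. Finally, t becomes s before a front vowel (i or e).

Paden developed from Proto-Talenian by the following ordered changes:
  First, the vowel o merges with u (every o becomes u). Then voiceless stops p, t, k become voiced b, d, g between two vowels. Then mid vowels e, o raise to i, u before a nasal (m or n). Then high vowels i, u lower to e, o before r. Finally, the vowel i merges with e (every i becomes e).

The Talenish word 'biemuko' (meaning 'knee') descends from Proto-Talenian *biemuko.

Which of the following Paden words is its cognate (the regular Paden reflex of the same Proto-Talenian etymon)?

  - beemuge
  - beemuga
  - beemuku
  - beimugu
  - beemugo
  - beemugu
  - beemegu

Paden: *biemuko > biemuku > biemugu > biimugu > beemugu  (by vowel merger, intervocalic voicing, pre-nasal raising, vowel merger)
The other candidates each miss or misapply at least one Paden change.

beemugu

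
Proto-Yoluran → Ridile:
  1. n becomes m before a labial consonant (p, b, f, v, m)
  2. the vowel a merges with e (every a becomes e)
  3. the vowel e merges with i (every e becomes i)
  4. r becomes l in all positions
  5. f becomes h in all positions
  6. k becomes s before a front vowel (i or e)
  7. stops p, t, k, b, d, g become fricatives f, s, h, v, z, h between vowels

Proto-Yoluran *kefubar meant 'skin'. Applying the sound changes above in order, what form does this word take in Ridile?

Ridile: start from *kefubar.
  rule 1: no change — kefubar
  rule 2 (vowel merger): kefubar → kefuber
  rule 3 (vowel merger): kefuber → kifubir
  rule 4 (unconditioned shift): kifubir → kifubil
  rule 5 (unconditioned shift): kifubil → kihubil
  rule 6 (palatalisation): kihubil → sihubil
  rule 7 (intervocalic lenition): sihubil → sihuvil
  ⇒ Ridile sihuvil

sihuvil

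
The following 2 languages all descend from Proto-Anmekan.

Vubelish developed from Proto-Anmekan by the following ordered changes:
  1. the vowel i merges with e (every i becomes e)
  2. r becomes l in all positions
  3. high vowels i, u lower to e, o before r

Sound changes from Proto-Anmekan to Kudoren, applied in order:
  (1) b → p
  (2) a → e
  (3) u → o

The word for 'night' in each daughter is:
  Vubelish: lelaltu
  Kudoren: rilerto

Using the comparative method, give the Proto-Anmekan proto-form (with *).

*rilartu

Position 1: Vubelish has l, Kudoren has r. Kudoren preserves r here (none of its changes turn any other segment into r), so the proto-segment is *r.
Position 5: Vubelish has l, Kudoren has r. Kudoren preserves r here (none of its changes turn any other segment into r), so the proto-segment is *r.
Continuing position by position gives *rilartu; check it forward:
Vubelish: *rilartu > relartu > lelaltu  (by vowel merger, unconditioned shift)
Kudoren: start from *rilartu.
  rule 1: no change — rilartu
  rule 2 (vowel merger): rilartu → rilertu
  rule 3 (vowel merger): rilertu → rilerto
  ⇒ Kudoren rilerto
*rilartu is the unique common source.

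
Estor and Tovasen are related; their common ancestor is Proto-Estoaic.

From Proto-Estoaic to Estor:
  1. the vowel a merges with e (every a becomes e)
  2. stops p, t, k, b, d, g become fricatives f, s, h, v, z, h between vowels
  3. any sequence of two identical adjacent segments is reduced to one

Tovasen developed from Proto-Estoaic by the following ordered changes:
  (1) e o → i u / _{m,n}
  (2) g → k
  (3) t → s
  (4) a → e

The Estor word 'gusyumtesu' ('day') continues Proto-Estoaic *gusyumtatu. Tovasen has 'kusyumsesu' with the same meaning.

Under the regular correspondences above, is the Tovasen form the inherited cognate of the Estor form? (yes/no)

yes

Derive the expected Tovasen reflex of *gusyumtatu:
Tovasen: *gusyumtatu
  gusyumtatu (rule 1 does not apply)
  gusyumtatu → kusyumtatu   [unconditioned shift]
  kusyumtatu → kusyumsasu   [unconditioned shift]
  kusyumsasu → kusyumsesu   [vowel merger]
  giving Tovasen kusyumsesu.
Tovasen 'kusyumsesu' matches the regular reflex exactly, so the pair is cognate.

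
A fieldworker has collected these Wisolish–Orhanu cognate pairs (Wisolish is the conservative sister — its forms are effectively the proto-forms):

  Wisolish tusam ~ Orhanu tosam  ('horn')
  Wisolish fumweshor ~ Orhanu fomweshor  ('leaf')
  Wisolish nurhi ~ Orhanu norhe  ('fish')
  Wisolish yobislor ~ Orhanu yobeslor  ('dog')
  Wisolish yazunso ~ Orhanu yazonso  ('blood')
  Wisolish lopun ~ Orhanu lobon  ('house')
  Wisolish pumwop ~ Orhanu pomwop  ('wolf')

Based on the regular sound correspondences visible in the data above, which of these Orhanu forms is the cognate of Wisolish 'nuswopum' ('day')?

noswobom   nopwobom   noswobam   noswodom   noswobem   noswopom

tusam ~ tosam — Wisolish u corresponds to Orhanu o after a consonant, before a consonant other than r, m, n, p, b, f, v.
lopun ~ lobon — Wisolish p corresponds to Orhanu b between vowels (before a back vowel).
fumweshor ~ fomweshor, pumwop ~ pomwop — Wisolish u corresponds to Orhanu o after a consonant, before a nasal.
Applying these to Wisolish 'nuswopum':
  nuswopum → noswopum   (u→o after a consonant, before a consonant other than r, m, n, p, b, f, v)
  noswopum → noswobum   (p→b between vowels (before a back vowel))
  noswobum → noswobom   (u→o after a consonant, before a nasal)
So the Orhanu cognate is 'noswobom'.

noswobom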